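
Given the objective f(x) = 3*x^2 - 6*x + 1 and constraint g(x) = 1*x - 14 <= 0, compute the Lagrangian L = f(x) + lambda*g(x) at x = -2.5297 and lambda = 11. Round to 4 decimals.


Step 1: Evaluate f(x).
f(-2.5297) = 3*(-2.5297)^2 - 6*(-2.5297) + 1 = 35.3763
Step 2: Evaluate g(x).
g(-2.5297) = 1*-2.5297 - 14 = -16.5297
Step 3: Compute Lagrangian.
L = 35.3763 + 11*-16.5297 = -146.4504


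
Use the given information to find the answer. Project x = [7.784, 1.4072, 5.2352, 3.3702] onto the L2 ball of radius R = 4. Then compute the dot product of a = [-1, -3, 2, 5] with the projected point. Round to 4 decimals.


Step 1: Compute ||x|| (intermediates to 6 decimals).
||x|| = sqrt(7.784^2 + 1.4072^2 + 5.2352^2 + 3.3702^2) = 10.0666
Step 2: Project.
Since ||x|| > R, scale = R/||x|| = 4/10.0666 = 0.397354, proj(x) = scale * x
proj(x) = [3.093004, 0.559157, 2.080228, 1.339162]
Step 3: Dot product.
a^T * proj(x) = -1*3.093004 - 3*0.559157 + 2*2.080228 + 5*1.339162 = 6.0858


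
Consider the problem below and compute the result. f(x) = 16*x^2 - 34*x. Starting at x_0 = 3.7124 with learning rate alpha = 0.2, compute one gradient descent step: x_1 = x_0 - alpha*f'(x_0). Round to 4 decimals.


We compute the gradient at x_0 and apply the update.
f'(x) = 32*x - 34
f'(3.7124) = 32*3.7124 - 34 = 84.7968
x_1 = 3.7124 - 0.2*84.7968 = -13.247


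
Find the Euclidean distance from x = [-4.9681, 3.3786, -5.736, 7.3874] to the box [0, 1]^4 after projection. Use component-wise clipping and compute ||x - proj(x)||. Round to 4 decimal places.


Project each component onto [0, 1].
clip(-4.9681) = 0.0, clip(3.3786) = 1.0, clip(-5.736) = 0.0, clip(7.3874) = 1.0
Projection = [0.0, 1.0, 0.0, 1.0]
Squared diffs: [24.682, 5.6577, 32.9017, 40.7989]
Distance = sqrt(104.0403) = 10.2


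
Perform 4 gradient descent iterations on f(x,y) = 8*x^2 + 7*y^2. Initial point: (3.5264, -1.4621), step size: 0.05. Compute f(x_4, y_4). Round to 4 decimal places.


Gradient descent on f(x,y) = 8*x^2 + 7*y^2.
Starting point: (3.5264, -1.4621), alpha = 0.05
Step 1: grad_x = 2*8*3.5264 = 56.4224, grad_y = 2*7*-1.4621 = -20.4694
  x_1 = 3.5264 - 0.05*56.4224 = 0.7053
  y_1 = -1.4621 - 0.05*-20.4694 = -0.4386
Step 2: grad_x = 2*8*0.7053 = 11.2845, grad_y = 2*7*-0.4386 = -6.1408
  x_2 = 0.7053 - 0.05*11.2845 = 0.1411
  y_2 = -0.4386 - 0.05*-6.1408 = -0.1316
Step 3: grad_x = 2*8*0.1411 = 2.2569, grad_y = 2*7*-0.1316 = -1.8422
  x_3 = 0.1411 - 0.05*2.2569 = 0.0282
  y_3 = -0.1316 - 0.05*-1.8422 = -0.0395
Step 4: grad_x = 2*8*0.0282 = 0.4514, grad_y = 2*7*-0.0395 = -0.5527
  x_4 = 0.0282 - 0.05*0.4514 = 0.0056
  y_4 = -0.0395 - 0.05*-0.5527 = -0.0118
f(0.0056, -0.0118) = 8*0.0056^2 + 7*(-0.0118)^2 = 0.0012


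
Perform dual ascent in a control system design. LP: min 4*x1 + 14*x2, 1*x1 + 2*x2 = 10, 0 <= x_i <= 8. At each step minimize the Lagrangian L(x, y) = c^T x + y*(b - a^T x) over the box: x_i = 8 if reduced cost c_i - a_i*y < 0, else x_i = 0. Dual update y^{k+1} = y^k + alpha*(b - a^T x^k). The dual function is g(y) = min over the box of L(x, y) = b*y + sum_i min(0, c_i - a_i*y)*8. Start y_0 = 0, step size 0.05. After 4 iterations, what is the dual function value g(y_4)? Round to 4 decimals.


Dual ascent for LP: min 4*x1 + 14*x2, 1*x1 + 2*x2 = 10, 0 <= x_i <= 8
Step 1: y^k = 0.0, reduced costs: (4.0, 14.0)
  x^k = (0.0, 0.0), subgradient = b - a^T x = 10.0
  y^{k+1} = 0.0 + 0.05*10.0 = 0.5
Step 2: y^k = 0.5, reduced costs: (3.5, 13.0)
  x^k = (0.0, 0.0), subgradient = b - a^T x = 10.0
  y^{k+1} = 0.5 + 0.05*10.0 = 1.0
Step 3: y^k = 1.0, reduced costs: (3.0, 12.0)
  x^k = (0.0, 0.0), subgradient = b - a^T x = 10.0
  y^{k+1} = 1.0 + 0.05*10.0 = 1.5
Step 4: y^k = 1.5, reduced costs: (2.5, 11.0)
  x^k = (0.0, 0.0), subgradient = b - a^T x = 10.0
  y^{k+1} = 1.5 + 0.05*10.0 = 2.0
Dual objective at y_4 = 2.0: reduced costs (2.0, 10.0), box minimizer x = (0.0, 0.0)
g(y_4) = b*y + (c1 - a1*y)*x1 + (c2 - a2*y)*x2 = 10*2.0 + 2.0*0.0 + 10.0*0.0 = 20.0 + 0.0 + 0.0 = 20.0


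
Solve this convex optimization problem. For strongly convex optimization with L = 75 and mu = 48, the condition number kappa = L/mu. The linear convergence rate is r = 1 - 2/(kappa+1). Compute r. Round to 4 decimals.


Step 1: Compute the condition number.
kappa = L/mu = 75/48 = 1.5625
Step 2: Compute the convergence rate.
r = 1 - 2/(kappa + 1) = 1 - 2*mu/(L + mu) = (L - mu)/(L + mu) = 27/123 = 0.2195


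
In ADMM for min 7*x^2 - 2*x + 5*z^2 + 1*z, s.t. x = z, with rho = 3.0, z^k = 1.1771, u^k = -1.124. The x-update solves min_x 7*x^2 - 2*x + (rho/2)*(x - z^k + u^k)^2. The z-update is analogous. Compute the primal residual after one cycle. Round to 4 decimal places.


ADMM iteration with rho = 3.0, z^k = 1.1771, u^k = -1.124
Step 1: x-update.
Minimize 7*x^2 - 2*x + (3.0/2)*(x - 1.1771 - 1.124)^2
FOC: (2*7 + 3.0)*x = 2 + 3.0*(1.1771 + 1.124)
x^{k+1} = 0.5237
Step 2: z-update.
Minimize 5*z^2 + 1*z + (3.0/2)*(0.5237 - z - 1.124)^2
FOC: (2*5 + 3.0)*z = -1 + 3.0*(0.5237 - 1.124)
z^{k+1} = -0.2154
Step 3: u-update.
u^{k+1} = -1.124 + 0.5237 + 0.2154 = -0.3848
Step 4: Primal residual = |0.5237 + 0.2154| = 0.7392


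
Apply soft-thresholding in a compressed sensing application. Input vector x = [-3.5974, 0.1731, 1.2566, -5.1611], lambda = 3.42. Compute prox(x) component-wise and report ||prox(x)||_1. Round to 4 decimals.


Soft-thresholding with lambda = 3.42:
prox(-3.5974) = sign(-3.5974)*max(|-3.5974| - 3.42, 0) = -0.1774
prox(0.1731) = sign(0.1731)*max(|0.1731| - 3.42, 0) = 0.0
prox(1.2566) = sign(1.2566)*max(|1.2566| - 3.42, 0) = 0.0
prox(-5.1611) = sign(-5.1611)*max(|-5.1611| - 3.42, 0) = -1.7411
prox(x) = [-0.1774, 0.0, 0.0, -1.7411]
||prox(x)||_1 = 0.1774 + 0.0 + 0.0 + 1.7411 = 1.9185


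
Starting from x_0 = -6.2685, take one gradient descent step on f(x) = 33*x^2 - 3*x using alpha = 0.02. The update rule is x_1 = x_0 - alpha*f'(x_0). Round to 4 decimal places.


We compute the gradient at x_0 and apply the update.
f'(x) = 66*x - 3
f'(-6.2685) = 66*-6.2685 - 3 = -416.721
x_1 = -6.2685 - 0.02*-416.721 = 2.0659


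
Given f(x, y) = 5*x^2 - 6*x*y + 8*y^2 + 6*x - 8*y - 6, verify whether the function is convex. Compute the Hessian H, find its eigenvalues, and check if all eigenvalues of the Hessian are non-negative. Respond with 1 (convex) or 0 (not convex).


The Hessian of f(x,y) = 5*x^2 - 6*x*y + 8*y^2 + 6*x - 8*y - 6 is:
H = [[10, -6], [-6, 16]]
Trace = 10 + 16 = 26
Determinant = 10*16 - (-6)^2 = 124
Discriminant = (26)^2 - 4*124 = 180.0
Eigenvalues: lambda_1 = 6.2918, lambda_2 = 19.7082
The function is convex.

1


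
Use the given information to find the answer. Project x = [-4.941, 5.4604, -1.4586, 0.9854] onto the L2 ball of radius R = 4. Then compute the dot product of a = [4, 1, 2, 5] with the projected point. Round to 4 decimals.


Step 1: Compute ||x|| (intermediates to 6 decimals).
||x|| = sqrt((-4.941)^2 + 5.4604^2 + (-1.4586)^2 + 0.9854^2) = 7.571524
Step 2: Project.
Since ||x|| > R, scale = R/||x|| = 4/7.571524 = 0.528295, proj(x) = scale * x
proj(x) = [-2.610306, 2.884702, -0.770571, 0.520582]
Step 3: Dot product.
a^T * proj(x) = 4*(-2.610306) + 1*2.884702 + 2*(-0.770571) + 5*0.520582 = -6.4948


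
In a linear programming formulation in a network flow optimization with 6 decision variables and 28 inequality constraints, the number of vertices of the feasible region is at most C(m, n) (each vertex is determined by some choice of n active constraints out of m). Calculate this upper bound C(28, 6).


Each vertex corresponds to some choice of n active constraints out of m, so the number of vertices is at most C(m, n) = m! / (n!(m-n)!).
m = 28, n = 6
Numerator: 28 * 27 * 26 * 25 * 24 * 23
Denominator: 6! = 720
C(28, 6) = 376740


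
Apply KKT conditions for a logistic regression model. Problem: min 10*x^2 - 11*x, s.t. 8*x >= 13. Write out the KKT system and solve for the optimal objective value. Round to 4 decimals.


Step 1: Try lambda = 0 (constraint inactive).
x_unc = 11/(2*10) = 0.55
Check: 8*0.55 = 4.4 < 13 -- violated!
Step 2: Constraint must be active: 8*x = 13
x* = 13/8 = 1.625
lambda = (2*10*1.625 - 11)/8 = 2.6875
Step 3: Compute optimal value.
f(x*) = 10*1.625^2 - 11*1.625 = 8.5313


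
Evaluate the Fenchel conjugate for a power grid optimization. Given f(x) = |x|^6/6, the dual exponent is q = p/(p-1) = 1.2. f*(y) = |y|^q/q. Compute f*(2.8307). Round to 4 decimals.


The conjugate exponent q satisfies 1/p + 1/q = 1.
p = 6, so q = 6/(6 - 1) = 1.2
|y|^q = 2.8307^1.2 = 3.4856
f*(2.8307) = 3.4856 / 1.2 = 2.9046


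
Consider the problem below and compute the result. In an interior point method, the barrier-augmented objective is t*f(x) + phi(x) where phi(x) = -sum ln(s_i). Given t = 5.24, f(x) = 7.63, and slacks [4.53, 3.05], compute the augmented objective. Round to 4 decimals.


Step 1: Compute log-barrier.
ln values: [1.5107, 1.1151]
phi = -(1.5107 + 1.1151) = -2.6259
Step 2: Compute augmented objective.
t*f(x) = 5.24*7.63 = 39.9812
Total = 39.9812 - 2.6259 = 37.3553


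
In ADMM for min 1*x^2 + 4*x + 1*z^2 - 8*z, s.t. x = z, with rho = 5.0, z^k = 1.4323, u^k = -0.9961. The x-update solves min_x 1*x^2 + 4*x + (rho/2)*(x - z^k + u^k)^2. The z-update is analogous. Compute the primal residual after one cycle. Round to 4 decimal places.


ADMM iteration with rho = 5.0, z^k = 1.4323, u^k = -0.9961
Step 1: x-update.
Minimize 1*x^2 + 4*x + (5.0/2)*(x - 1.4323 - 0.9961)^2
FOC: (2*1 + 5.0)*x = -4 + 5.0*(1.4323 + 0.9961)
x^{k+1} = 1.1631
Step 2: z-update.
Minimize 1*z^2 - 8*z + (5.0/2)*(1.1631 - z - 0.9961)^2
FOC: (2*1 + 5.0)*z = 8 + 5.0*(1.1631 - 0.9961)
z^{k+1} = 1.2622
Step 3: u-update.
u^{k+1} = -0.9961 + 1.1631 - 1.2622 = -1.0951
Step 4: Primal residual = |1.1631 - 1.2622| = 0.099


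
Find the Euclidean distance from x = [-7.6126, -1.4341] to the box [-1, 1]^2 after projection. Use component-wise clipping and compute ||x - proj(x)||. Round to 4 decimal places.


Project each component onto [-1, 1].
clip(-7.6126) = -1.0, clip(-1.4341) = -1.0
Projection = [-1.0, -1.0]
Squared diffs: [43.7265, 0.1884]
Distance = sqrt(43.9149) = 6.6268


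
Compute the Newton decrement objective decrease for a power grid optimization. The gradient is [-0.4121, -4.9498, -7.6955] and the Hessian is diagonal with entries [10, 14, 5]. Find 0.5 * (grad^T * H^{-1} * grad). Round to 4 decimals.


Step 1: H is diagonal, so H^(-1) * g = [-0.0412, -0.3536, -1.5391].
Step 2: g^T H^(-1) g = sum_i g_i^2 / H_ii
  = (-0.4121)^2/10 + (-4.9498)^2/14 + (-7.6955)^2/5
  = 0.017 + 1.75 + 11.8441 = 13.6112
Step 3: Objective decrease = 0.5 * g^T H^(-1) g = 6.8056


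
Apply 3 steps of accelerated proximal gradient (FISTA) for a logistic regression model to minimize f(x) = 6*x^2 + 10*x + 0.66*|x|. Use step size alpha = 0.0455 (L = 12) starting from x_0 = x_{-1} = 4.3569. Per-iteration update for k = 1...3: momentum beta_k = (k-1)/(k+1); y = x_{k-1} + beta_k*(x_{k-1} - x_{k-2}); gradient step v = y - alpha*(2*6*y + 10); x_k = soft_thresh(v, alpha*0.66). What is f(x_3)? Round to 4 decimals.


FISTA on f(x) = 6*x^2 + 10*x + 0.66*|x|
L = 12, alpha = 0.0455
Iteration 1: beta = 0.0, y = 4.3569 + 0.0*(4.3569 - 4.3569) = 4.3569
  grad(y) = 62.2828, v = y - alpha*grad = 1.523
  prox(v) = soft_thresh(1.523, 0.03) = 1.493
Iteration 2: beta = 0.3333, y = 1.493 + 0.3333*(1.493 - 4.3569) = 0.5384
  grad(y) = 16.4604, v = y - alpha*grad = -0.2106
  prox(v) = soft_thresh(-0.2106, 0.03) = -0.1805
Iteration 3: beta = 0.5, y = -0.1805 + 0.5*(-0.1805 - 1.493) = -1.0173
  grad(y) = -2.2079, v = y - alpha*grad = -0.9169
  prox(v) = soft_thresh(-0.9169, 0.03) = -0.8868
f(x_3) = 6*(-0.8868)^2 + 10*(-0.8868) + 0.66*|-0.8868| = -3.5642


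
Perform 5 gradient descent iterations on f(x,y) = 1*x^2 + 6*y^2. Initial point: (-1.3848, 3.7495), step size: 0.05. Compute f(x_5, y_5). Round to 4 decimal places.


Gradient descent on f(x,y) = 1*x^2 + 6*y^2.
Starting point: (-1.3848, 3.7495), alpha = 0.05
Step 1: grad_x = 2*1*-1.3848 = -2.7696, grad_y = 2*6*3.7495 = 44.994
  x_1 = -1.3848 - 0.05*-2.7696 = -1.2463
  y_1 = 3.7495 - 0.05*44.994 = 1.4998
Step 2: grad_x = 2*1*-1.2463 = -2.4926, grad_y = 2*6*1.4998 = 17.9976
  x_2 = -1.2463 - 0.05*-2.4926 = -1.1217
  y_2 = 1.4998 - 0.05*17.9976 = 0.5999
Step 3: grad_x = 2*1*-1.1217 = -2.2434, grad_y = 2*6*0.5999 = 7.199
  x_3 = -1.1217 - 0.05*-2.2434 = -1.0095
  y_3 = 0.5999 - 0.05*7.199 = 0.24
Step 4: grad_x = 2*1*-1.0095 = -2.019, grad_y = 2*6*0.24 = 2.8796
  x_4 = -1.0095 - 0.05*-2.019 = -0.9086
  y_4 = 0.24 - 0.05*2.8796 = 0.096
Step 5: grad_x = 2*1*-0.9086 = -1.8171, grad_y = 2*6*0.096 = 1.1518
  x_5 = -0.9086 - 0.05*-1.8171 = -0.8177
  y_5 = 0.096 - 0.05*1.1518 = 0.0384
f(-0.8177, 0.0384) = 1*(-0.8177)^2 + 6*0.0384^2 = 0.6775


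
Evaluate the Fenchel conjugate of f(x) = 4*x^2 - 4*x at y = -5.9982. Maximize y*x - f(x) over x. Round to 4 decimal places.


f*(y) = sup_x {y*x - a*x^2 - b*x} = sup_x {(y-b)*x - a*x^2}
FOC: (y - b) - 2a*x = 0 => x* = (y - b)/(2a)
x* = (-5.9982 + 4)/(2*4) = -0.2498
f*(-5.9982) = (y-b)^2/(4a) = (-5.9982 + 4)^2/(4*4)
= 3.9928/16 = 0.2496


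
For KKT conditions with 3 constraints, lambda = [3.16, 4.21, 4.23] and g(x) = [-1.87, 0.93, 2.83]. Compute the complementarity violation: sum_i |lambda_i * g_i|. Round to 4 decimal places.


KKT complementary slackness check:
lambda_1 * g_1 = 3.16 * -1.87 = -5.9092
lambda_2 * g_2 = 4.21 * 0.93 = 3.9153
lambda_3 * g_3 = 4.23 * 2.83 = 11.9709
Total violation = 5.9092 + 3.9153 + 11.9709 = 21.7954


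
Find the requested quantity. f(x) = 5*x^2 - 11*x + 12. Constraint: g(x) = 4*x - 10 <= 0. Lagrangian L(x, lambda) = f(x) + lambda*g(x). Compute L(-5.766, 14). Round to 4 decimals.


Step 1: Evaluate f(x).
f(-5.766) = 5*(-5.766)^2 - 11*(-5.766) + 12 = 241.6598
Step 2: Evaluate g(x).
g(-5.766) = 4*-5.766 - 10 = -33.064
Step 3: Compute Lagrangian.
L = 241.6598 + 14*-33.064 = -221.2362


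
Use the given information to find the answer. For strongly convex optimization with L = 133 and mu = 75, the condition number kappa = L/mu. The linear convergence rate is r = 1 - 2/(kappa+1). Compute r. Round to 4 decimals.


Step 1: Compute the condition number.
kappa = L/mu = 133/75 = 1.7733
Step 2: Compute the convergence rate.
r = 1 - 2/(kappa + 1) = 1 - 2*mu/(L + mu) = (L - mu)/(L + mu) = 58/208 = 0.2788


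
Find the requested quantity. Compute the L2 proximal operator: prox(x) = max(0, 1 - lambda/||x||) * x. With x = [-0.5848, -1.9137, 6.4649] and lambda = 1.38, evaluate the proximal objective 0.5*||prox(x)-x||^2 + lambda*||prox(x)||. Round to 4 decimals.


Step 1: Compute ||x||.
||x|| = 6.7675
Step 2: Compute scaling factor.
scale = max(0, 1 - 1.38/6.7675) = 0.7961
Step 3: prox(x) = [-0.4656, -1.5235, 5.1466]
||prox(x)|| = 5.3875
Step 4: Proximal objective.
0.5*||prox-x||^2 = 0.9522
lambda*||prox|| = 7.4348
Total = 8.387


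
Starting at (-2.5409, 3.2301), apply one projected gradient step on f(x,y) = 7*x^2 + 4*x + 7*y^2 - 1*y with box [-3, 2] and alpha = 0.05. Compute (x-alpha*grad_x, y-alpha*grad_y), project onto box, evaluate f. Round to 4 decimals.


Step 1: Compute gradient at (-2.5409, 3.2301).
grad_x = 2*7*-2.5409 + 4 = -31.5726
grad_y = 2*7*3.2301 - 1 = 44.2214
Step 2: Gradient step.
x_raw = -2.5409 - 0.05*-31.5726 = -0.9623
y_raw = 3.2301 - 0.05*44.2214 = 1.019
Step 3: Project onto [-3, 2].
x_proj = clip(-0.9623) = -0.9623
y_proj = clip(1.019) = 1.019
Step 4: Evaluate f.
f(-0.9623, 1.019) = 8.8826


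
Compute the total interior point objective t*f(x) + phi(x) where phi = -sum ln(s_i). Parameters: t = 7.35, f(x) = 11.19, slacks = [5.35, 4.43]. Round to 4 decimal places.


Step 1: Compute log-barrier.
ln values: [1.6771, 1.4884]
phi = -(1.6771 + 1.4884) = -3.1655
Step 2: Compute augmented objective.
t*f(x) = 7.35*11.19 = 82.2465
Total = 82.2465 - 3.1655 = 79.081


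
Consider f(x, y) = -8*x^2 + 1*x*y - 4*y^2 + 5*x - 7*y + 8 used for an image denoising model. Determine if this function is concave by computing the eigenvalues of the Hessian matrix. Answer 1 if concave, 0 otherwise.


The Hessian of f(x,y) = -8*x^2 + 1*x*y - 4*y^2 + 5*x - 7*y + 8 is:
H = [[-16, 1], [1, -8]]
Trace = -16 - 8 = -24
Determinant = -16*-8 - (1)^2 = 127
Discriminant = (-24)^2 - 4*127 = 68.0
Eigenvalues: lambda_1 = -16.1231, lambda_2 = -7.8769
The function is concave.

1


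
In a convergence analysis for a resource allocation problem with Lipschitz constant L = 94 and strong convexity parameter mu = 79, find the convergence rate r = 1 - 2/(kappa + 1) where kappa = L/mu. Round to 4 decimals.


Step 1: Compute the condition number.
kappa = L/mu = 94/79 = 1.1899
Step 2: Compute the convergence rate.
r = 1 - 2/(kappa + 1) = 1 - 2*mu/(L + mu) = (L - mu)/(L + mu) = 15/173 = 0.0867


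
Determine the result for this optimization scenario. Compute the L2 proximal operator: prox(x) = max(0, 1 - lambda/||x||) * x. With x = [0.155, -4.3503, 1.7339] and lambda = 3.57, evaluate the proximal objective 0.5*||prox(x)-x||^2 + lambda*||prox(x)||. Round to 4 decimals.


Step 1: Compute ||x||.
||x|| = 4.6857
Step 2: Compute scaling factor.
scale = max(0, 1 - 3.57/4.6857) = 0.2381
Step 3: prox(x) = [0.0369, -1.0358, 0.4128]
||prox(x)|| = 1.1157
Step 4: Proximal objective.
0.5*||prox-x||^2 = 6.3725
lambda*||prox|| = 3.983
Total = 10.3554


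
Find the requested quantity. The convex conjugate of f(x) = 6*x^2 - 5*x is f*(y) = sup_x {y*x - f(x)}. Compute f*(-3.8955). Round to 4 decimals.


f*(y) = sup_x {y*x - a*x^2 - b*x} = sup_x {(y-b)*x - a*x^2}
FOC: (y - b) - 2a*x = 0 => x* = (y - b)/(2a)
x* = (-3.8955 + 5)/(2*6) = 0.092
f*(-3.8955) = (y-b)^2/(4a) = (-3.8955 + 5)^2/(4*6)
= 1.2199/24 = 0.0508


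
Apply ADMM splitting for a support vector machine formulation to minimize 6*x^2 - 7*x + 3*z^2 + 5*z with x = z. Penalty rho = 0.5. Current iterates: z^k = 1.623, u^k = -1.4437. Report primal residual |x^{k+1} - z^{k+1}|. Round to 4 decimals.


ADMM iteration with rho = 0.5, z^k = 1.623, u^k = -1.4437
Step 1: x-update.
Minimize 6*x^2 - 7*x + (0.5/2)*(x - 1.623 - 1.4437)^2
FOC: (2*6 + 0.5)*x = 7 + 0.5*(1.623 + 1.4437)
x^{k+1} = 0.6827
Step 2: z-update.
Minimize 3*z^2 + 5*z + (0.5/2)*(0.6827 - z - 1.4437)^2
FOC: (2*3 + 0.5)*z = -5 + 0.5*(0.6827 - 1.4437)
z^{k+1} = -0.8278
Step 3: u-update.
u^{k+1} = -1.4437 + 0.6827 + 0.8278 = 0.0667
Step 4: Primal residual = |0.6827 + 0.8278| = 1.5104


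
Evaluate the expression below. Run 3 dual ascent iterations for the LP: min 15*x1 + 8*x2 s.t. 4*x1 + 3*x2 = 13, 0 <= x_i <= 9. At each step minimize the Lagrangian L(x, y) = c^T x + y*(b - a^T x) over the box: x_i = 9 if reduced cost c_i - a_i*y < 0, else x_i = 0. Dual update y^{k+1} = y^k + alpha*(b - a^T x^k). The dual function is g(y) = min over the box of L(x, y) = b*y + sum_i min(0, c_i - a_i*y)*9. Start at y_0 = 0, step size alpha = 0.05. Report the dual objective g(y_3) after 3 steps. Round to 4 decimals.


Dual ascent for LP: min 15*x1 + 8*x2, 4*x1 + 3*x2 = 13, 0 <= x_i <= 9
Step 1: y^k = 0.0, reduced costs: (15.0, 8.0)
  x^k = (0.0, 0.0), subgradient = b - a^T x = 13.0
  y^{k+1} = 0.0 + 0.05*13.0 = 0.65
Step 2: y^k = 0.65, reduced costs: (12.4, 6.05)
  x^k = (0.0, 0.0), subgradient = b - a^T x = 13.0
  y^{k+1} = 0.65 + 0.05*13.0 = 1.3
Step 3: y^k = 1.3, reduced costs: (9.8, 4.1)
  x^k = (0.0, 0.0), subgradient = b - a^T x = 13.0
  y^{k+1} = 1.3 + 0.05*13.0 = 1.95
Dual objective at y_3 = 1.95: reduced costs (7.2, 2.15), box minimizer x = (0.0, 0.0)
g(y_3) = b*y + (c1 - a1*y)*x1 + (c2 - a2*y)*x2 = 13*1.95 + 7.2*0.0 + 2.15*0.0 = 25.35 + 0.0 + 0.0 = 25.35


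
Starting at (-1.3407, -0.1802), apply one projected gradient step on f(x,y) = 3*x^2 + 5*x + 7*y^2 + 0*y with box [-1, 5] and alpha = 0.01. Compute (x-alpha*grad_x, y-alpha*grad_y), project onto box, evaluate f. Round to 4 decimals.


Step 1: Compute gradient at (-1.3407, -0.1802).
grad_x = 2*3*-1.3407 + 5 = -3.0442
grad_y = 2*7*-0.1802 + 0 = -2.5228
Step 2: Gradient step.
x_raw = -1.3407 - 0.01*-3.0442 = -1.3103
y_raw = -0.1802 - 0.01*-2.5228 = -0.155
Step 3: Project onto [-1, 5].
x_proj = clip(-1.3103) = -1.0
y_proj = clip(-0.155) = -0.155
Step 4: Evaluate f.
f(-1.0, -0.155) = -1.8319


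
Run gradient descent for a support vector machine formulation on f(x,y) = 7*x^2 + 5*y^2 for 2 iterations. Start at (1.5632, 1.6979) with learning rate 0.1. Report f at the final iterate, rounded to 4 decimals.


Gradient descent on f(x,y) = 7*x^2 + 5*y^2.
Starting point: (1.5632, 1.6979), alpha = 0.1
Step 1: grad_x = 2*7*1.5632 = 21.8848, grad_y = 2*5*1.6979 = 16.979
  x_1 = 1.5632 - 0.1*21.8848 = -0.6253
  y_1 = 1.6979 - 0.1*16.979 = 0.0
Step 2: grad_x = 2*7*-0.6253 = -8.7539, grad_y = 2*5*0.0 = 0.0
  x_2 = -0.6253 - 0.1*-8.7539 = 0.2501
  y_2 = 0.0 - 0.1*0.0 = 0.0
f(0.2501, 0.0) = 7*0.2501^2 + 5*0.0^2 = 0.4379


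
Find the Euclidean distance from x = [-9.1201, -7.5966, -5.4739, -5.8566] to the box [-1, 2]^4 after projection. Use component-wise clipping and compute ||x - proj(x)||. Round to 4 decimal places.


Project each component onto [-1, 2].
clip(-9.1201) = -1.0, clip(-7.5966) = -1.0, clip(-5.4739) = -1.0, clip(-5.8566) = -1.0
Projection = [-1.0, -1.0, -1.0, -1.0]
Squared diffs: [65.936, 43.5151, 20.0158, 23.5866]
Distance = sqrt(153.0535) = 12.3715


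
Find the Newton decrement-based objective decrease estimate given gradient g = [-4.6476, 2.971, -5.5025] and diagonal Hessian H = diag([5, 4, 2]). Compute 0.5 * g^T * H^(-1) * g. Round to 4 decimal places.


Step 1: H is diagonal, so H^(-1) * g = [-0.9295, 0.7428, -2.7513].
Step 2: g^T H^(-1) g = sum_i g_i^2 / H_ii
  = (-4.6476)^2/5 + (2.971)^2/4 + (-5.5025)^2/2
  = 4.32 + 2.2067 + 15.1388 = 21.6655
Step 3: Objective decrease = 0.5 * g^T H^(-1) g = 10.8328


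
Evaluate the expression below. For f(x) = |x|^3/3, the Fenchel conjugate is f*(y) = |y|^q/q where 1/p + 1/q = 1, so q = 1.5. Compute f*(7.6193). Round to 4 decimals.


The conjugate exponent q satisfies 1/p + 1/q = 1.
p = 3, so q = 3/(3 - 1) = 1.5
|y|^q = 7.6193^1.5 = 21.0316
f*(7.6193) = 21.0316 / 1.5 = 14.0211


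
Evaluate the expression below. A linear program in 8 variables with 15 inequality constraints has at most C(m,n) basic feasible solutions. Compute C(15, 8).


Each vertex corresponds to some choice of n active constraints out of m, so the number of vertices is at most C(m, n) = m! / (n!(m-n)!).
m = 15, n = 8
Numerator: 15 * 14 * 13 * 12 * 11 * 10 * 9 * 8
Denominator: 8! = 40320
C(15, 8) = 6435


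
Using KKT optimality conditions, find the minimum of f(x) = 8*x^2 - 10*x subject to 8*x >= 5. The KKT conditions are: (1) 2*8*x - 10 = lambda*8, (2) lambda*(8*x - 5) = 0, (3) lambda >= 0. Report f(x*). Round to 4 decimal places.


Step 1: Try lambda = 0 (constraint inactive).
Stationarity: 2*8*x - 10 = 0
x* = 10/(2*8) = 0.625
Check constraint: 8*0.625 = 5.0 >= 5 -- satisfied.
Step 2: Compute optimal value.
f(x*) = 8*0.625^2 - 10*0.625 = -3.125


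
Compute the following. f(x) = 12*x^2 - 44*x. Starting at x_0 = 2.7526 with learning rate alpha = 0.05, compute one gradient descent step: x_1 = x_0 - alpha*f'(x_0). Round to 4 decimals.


We compute the gradient at x_0 and apply the update.
f'(x) = 24*x - 44
f'(2.7526) = 24*2.7526 - 44 = 22.0624
x_1 = 2.7526 - 0.05*22.0624 = 1.6495


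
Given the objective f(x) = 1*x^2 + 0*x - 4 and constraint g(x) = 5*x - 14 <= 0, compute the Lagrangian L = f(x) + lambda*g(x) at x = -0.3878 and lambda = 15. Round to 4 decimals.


Step 1: Evaluate f(x).
f(-0.3878) = 1*(-0.3878)^2 + 0*(-0.3878) - 4 = -3.8496
Step 2: Evaluate g(x).
g(-0.3878) = 5*-0.3878 - 14 = -15.939
Step 3: Compute Lagrangian.
L = -3.8496 + 15*-15.939 = -242.9346


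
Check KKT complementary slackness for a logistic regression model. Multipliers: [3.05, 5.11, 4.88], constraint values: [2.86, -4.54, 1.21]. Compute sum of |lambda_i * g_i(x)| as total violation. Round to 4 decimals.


KKT complementary slackness check:
lambda_1 * g_1 = 3.05 * 2.86 = 8.723
lambda_2 * g_2 = 5.11 * -4.54 = -23.1994
lambda_3 * g_3 = 4.88 * 1.21 = 5.9048
Total violation = 8.723 + 23.1994 + 5.9048 = 37.8272


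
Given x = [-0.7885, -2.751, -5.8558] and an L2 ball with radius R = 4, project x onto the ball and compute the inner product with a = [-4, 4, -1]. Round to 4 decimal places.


Step 1: Compute ||x|| (intermediates to 6 decimals).
||x|| = sqrt((-0.7885)^2 + (-2.751)^2 + (-5.8558)^2) = 6.517678
Step 2: Project.
Since ||x|| > R, scale = R/||x|| = 4/6.517678 = 0.613715, proj(x) = scale * x
proj(x) = [-0.483914, -1.68833, -3.593792]
Step 3: Dot product.
a^T * proj(x) = -4*(-0.483914) + 4*(-1.68833) - 1*(-3.593792) = -1.2239


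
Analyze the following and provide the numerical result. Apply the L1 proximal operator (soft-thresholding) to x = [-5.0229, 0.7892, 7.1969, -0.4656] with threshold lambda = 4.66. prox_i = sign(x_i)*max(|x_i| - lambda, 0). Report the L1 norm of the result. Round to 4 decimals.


Soft-thresholding with lambda = 4.66:
prox(-5.0229) = sign(-5.0229)*max(|-5.0229| - 4.66, 0) = -0.3629
prox(0.7892) = sign(0.7892)*max(|0.7892| - 4.66, 0) = 0.0
prox(7.1969) = sign(7.1969)*max(|7.1969| - 4.66, 0) = 2.5369
prox(-0.4656) = sign(-0.4656)*max(|-0.4656| - 4.66, 0) = 0.0
prox(x) = [-0.3629, 0.0, 2.5369, 0.0]
||prox(x)||_1 = 0.3629 + 0.0 + 2.5369 + 0.0 = 2.8998


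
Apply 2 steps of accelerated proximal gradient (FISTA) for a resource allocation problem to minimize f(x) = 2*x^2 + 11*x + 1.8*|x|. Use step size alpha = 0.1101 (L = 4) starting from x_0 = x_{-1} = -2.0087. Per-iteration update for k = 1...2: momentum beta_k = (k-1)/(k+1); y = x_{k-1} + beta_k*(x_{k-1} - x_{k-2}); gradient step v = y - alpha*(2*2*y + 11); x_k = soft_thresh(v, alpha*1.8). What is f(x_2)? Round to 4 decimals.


FISTA on f(x) = 2*x^2 + 11*x + 1.8*|x|
L = 4, alpha = 0.1101
Iteration 1: beta = 0.0, y = -2.0087 + 0.0*(-2.0087 + 2.0087) = -2.0087
  grad(y) = 2.9652, v = y - alpha*grad = -2.3352
  prox(v) = soft_thresh(-2.3352, 0.1982) = -2.137
Iteration 2: beta = 0.3333, y = -2.137 + 0.3333*(-2.137 + 2.0087) = -2.1798
  grad(y) = 2.281, v = y - alpha*grad = -2.4309
  prox(v) = soft_thresh(-2.4309, 0.1982) = -2.2327
f(x_2) = 2*(-2.2327)^2 + 11*(-2.2327) + 1.8*|-2.2327| = -10.5709


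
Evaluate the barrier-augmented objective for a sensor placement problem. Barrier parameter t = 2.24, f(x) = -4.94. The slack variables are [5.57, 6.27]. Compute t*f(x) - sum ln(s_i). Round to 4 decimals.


Step 1: Compute log-barrier.
ln values: [1.7174, 1.8358]
phi = -(1.7174 + 1.8358) = -3.5532
Step 2: Compute augmented objective.
t*f(x) = 2.24*-4.94 = -11.0656
Total = -11.0656 - 3.5532 = -14.6188


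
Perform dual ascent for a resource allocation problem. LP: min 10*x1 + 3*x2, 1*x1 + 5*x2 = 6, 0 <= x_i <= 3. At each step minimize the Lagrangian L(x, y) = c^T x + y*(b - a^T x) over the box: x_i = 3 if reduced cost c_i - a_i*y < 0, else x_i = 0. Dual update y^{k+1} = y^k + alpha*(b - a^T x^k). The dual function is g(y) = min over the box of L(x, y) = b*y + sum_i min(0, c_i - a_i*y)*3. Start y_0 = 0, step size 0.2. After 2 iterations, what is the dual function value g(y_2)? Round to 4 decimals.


Dual ascent for LP: min 10*x1 + 3*x2, 1*x1 + 5*x2 = 6, 0 <= x_i <= 3
Step 1: y^k = 0.0, reduced costs: (10.0, 3.0)
  x^k = (0.0, 0.0), subgradient = b - a^T x = 6.0
  y^{k+1} = 0.0 + 0.2*6.0 = 1.2
Step 2: y^k = 1.2, reduced costs: (8.8, -3.0)
  x^k = (0.0, 3.0), subgradient = b - a^T x = -9.0
  y^{k+1} = 1.2 + 0.2*-9.0 = -0.6
Dual objective at y_2 = -0.6: reduced costs (10.6, 6.0), box minimizer x = (0.0, 0.0)
g(y_2) = b*y + (c1 - a1*y)*x1 + (c2 - a2*y)*x2 = 6*(-0.6) + 10.6*0.0 + 6.0*0.0 = -3.6 + 0.0 + 0.0 = -3.6


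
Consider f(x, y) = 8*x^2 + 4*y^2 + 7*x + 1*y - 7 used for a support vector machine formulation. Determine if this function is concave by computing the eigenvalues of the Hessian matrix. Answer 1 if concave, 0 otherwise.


The Hessian of f(x,y) = 8*x^2 + 4*y^2 + 7*x + 1*y - 7 is:
H = [[16, 0], [0, 8]]
Trace = 16 + 8 = 24
Determinant = 16*8 - (0)^2 = 128
Discriminant = (24)^2 - 4*128 = 64.0
Eigenvalues: lambda_1 = 8.0, lambda_2 = 16.0
The function is not concave.

0


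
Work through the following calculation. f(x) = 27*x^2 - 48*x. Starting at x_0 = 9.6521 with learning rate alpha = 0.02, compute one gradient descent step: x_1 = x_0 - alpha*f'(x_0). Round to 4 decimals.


We compute the gradient at x_0 and apply the update.
f'(x) = 54*x - 48
f'(9.6521) = 54*9.6521 - 48 = 473.2134
x_1 = 9.6521 - 0.02*473.2134 = 0.1878


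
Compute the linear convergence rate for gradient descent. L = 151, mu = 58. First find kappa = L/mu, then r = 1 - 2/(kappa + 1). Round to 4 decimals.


Step 1: Compute the condition number.
kappa = L/mu = 151/58 = 2.6034
Step 2: Compute the convergence rate.
r = 1 - 2/(kappa + 1) = 1 - 2*mu/(L + mu) = (L - mu)/(L + mu) = 93/209 = 0.445


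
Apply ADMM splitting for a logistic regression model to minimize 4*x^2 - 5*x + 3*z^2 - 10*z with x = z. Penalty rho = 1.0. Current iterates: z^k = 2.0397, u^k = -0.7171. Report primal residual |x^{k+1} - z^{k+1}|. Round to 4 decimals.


ADMM iteration with rho = 1.0, z^k = 2.0397, u^k = -0.7171
Step 1: x-update.
Minimize 4*x^2 - 5*x + (1.0/2)*(x - 2.0397 - 0.7171)^2
FOC: (2*4 + 1.0)*x = 5 + 1.0*(2.0397 + 0.7171)
x^{k+1} = 0.8619
Step 2: z-update.
Minimize 3*z^2 - 10*z + (1.0/2)*(0.8619 - z - 0.7171)^2
FOC: (2*3 + 1.0)*z = 10 + 1.0*(0.8619 - 0.7171)
z^{k+1} = 1.4493
Step 3: u-update.
u^{k+1} = -0.7171 + 0.8619 - 1.4493 = -1.3045
Step 4: Primal residual = |0.8619 - 1.4493| = 0.5874


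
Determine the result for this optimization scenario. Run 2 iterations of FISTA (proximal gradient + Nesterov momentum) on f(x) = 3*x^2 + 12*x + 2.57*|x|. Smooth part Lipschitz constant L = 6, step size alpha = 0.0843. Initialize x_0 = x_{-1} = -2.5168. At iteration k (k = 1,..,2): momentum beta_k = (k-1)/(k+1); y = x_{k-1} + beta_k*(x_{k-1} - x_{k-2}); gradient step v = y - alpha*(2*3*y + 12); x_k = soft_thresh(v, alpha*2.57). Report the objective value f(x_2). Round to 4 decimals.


FISTA on f(x) = 3*x^2 + 12*x + 2.57*|x|
L = 6, alpha = 0.0843
Iteration 1: beta = 0.0, y = -2.5168 + 0.0*(-2.5168 + 2.5168) = -2.5168
  grad(y) = -3.1008, v = y - alpha*grad = -2.2554
  prox(v) = soft_thresh(-2.2554, 0.2167) = -2.0388
Iteration 2: beta = 0.3333, y = -2.0388 + 0.3333*(-2.0388 + 2.5168) = -1.8794
  grad(y) = 0.7236, v = y - alpha*grad = -1.9404
  prox(v) = soft_thresh(-1.9404, 0.2167) = -1.7237
f(x_2) = 3*(-1.7237)^2 + 12*(-1.7237) + 2.57*|-1.7237| = -7.341


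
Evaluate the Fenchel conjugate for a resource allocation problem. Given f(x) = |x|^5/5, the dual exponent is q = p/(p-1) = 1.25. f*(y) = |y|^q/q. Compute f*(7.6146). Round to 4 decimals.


The conjugate exponent q satisfies 1/p + 1/q = 1.
p = 5, so q = 5/(5 - 1) = 1.25
|y|^q = 7.6146^1.25 = 12.6491
f*(7.6146) = 12.6491 / 1.25 = 10.1193


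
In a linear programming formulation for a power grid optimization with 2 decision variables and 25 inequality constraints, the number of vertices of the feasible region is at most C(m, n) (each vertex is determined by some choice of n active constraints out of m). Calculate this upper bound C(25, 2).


Each vertex corresponds to some choice of n active constraints out of m, so the number of vertices is at most C(m, n) = m! / (n!(m-n)!).
m = 25, n = 2
Numerator: 25 * 24
Denominator: 2! = 2
C(25, 2) = 300


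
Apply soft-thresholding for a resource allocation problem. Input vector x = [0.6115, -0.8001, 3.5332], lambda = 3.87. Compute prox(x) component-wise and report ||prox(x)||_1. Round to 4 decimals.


Soft-thresholding with lambda = 3.87:
prox(0.6115) = sign(0.6115)*max(|0.6115| - 3.87, 0) = 0.0
prox(-0.8001) = sign(-0.8001)*max(|-0.8001| - 3.87, 0) = 0.0
prox(3.5332) = sign(3.5332)*max(|3.5332| - 3.87, 0) = 0.0
prox(x) = [0.0, 0.0, 0.0]
||prox(x)||_1 = 0.0 + 0.0 + 0.0 = 0.0


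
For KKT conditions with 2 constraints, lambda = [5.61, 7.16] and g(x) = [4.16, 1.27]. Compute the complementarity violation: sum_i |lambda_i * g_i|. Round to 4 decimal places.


KKT complementary slackness check:
lambda_1 * g_1 = 5.61 * 4.16 = 23.3376
lambda_2 * g_2 = 7.16 * 1.27 = 9.0932
Total violation = 23.3376 + 9.0932 = 32.4308


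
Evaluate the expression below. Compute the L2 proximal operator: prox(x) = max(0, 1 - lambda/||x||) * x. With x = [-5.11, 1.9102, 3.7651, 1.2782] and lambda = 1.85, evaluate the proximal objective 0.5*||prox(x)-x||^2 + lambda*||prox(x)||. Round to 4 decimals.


Step 1: Compute ||x||.
||x|| = 6.7506
Step 2: Compute scaling factor.
scale = max(0, 1 - 1.85/6.7506) = 0.726
Step 3: prox(x) = [-3.7096, 1.3867, 2.7333, 0.9279]
||prox(x)|| = 4.9006
Step 4: Proximal objective.
0.5*||prox-x||^2 = 1.7113
lambda*||prox|| = 9.0661
Total = 10.7774


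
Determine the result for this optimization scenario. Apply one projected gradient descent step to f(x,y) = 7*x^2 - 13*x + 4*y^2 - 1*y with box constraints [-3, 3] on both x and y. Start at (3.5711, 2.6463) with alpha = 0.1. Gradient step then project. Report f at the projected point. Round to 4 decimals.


Step 1: Compute gradient at (3.5711, 2.6463).
grad_x = 2*7*3.5711 - 13 = 36.9954
grad_y = 2*4*2.6463 - 1 = 20.1704
Step 2: Gradient step.
x_raw = 3.5711 - 0.1*36.9954 = -0.1284
y_raw = 2.6463 - 0.1*20.1704 = 0.6293
Step 3: Project onto [-3, 3].
x_proj = clip(-0.1284) = -0.1284
y_proj = clip(0.6293) = 0.6293
Step 4: Evaluate f.
f(-0.1284, 0.6293) = 2.7398


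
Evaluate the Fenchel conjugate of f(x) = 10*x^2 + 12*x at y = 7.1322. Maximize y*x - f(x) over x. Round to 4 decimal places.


f*(y) = sup_x {y*x - a*x^2 - b*x} = sup_x {(y-b)*x - a*x^2}
FOC: (y - b) - 2a*x = 0 => x* = (y - b)/(2a)
x* = (7.1322 - 12)/(2*10) = -0.2434
f*(7.1322) = (y-b)^2/(4a) = (7.1322 - 12)^2/(4*10)
= 23.6955/40 = 0.5924


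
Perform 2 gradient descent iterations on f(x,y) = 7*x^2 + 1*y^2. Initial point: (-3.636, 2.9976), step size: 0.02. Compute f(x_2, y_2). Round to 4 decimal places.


Gradient descent on f(x,y) = 7*x^2 + 1*y^2.
Starting point: (-3.636, 2.9976), alpha = 0.02
Step 1: grad_x = 2*7*-3.636 = -50.904, grad_y = 2*1*2.9976 = 5.9952
  x_1 = -3.636 - 0.02*-50.904 = -2.6179
  y_1 = 2.9976 - 0.02*5.9952 = 2.8777
Step 2: grad_x = 2*7*-2.6179 = -36.6509, grad_y = 2*1*2.8777 = 5.7554
  x_2 = -2.6179 - 0.02*-36.6509 = -1.8849
  y_2 = 2.8777 - 0.02*5.7554 = 2.7626
f(-1.8849, 2.7626) = 7*(-1.8849)^2 + 1*2.7626^2 = 32.5019


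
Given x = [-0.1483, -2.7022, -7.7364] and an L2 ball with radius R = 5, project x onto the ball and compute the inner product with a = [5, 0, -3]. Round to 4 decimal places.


Step 1: Compute ||x|| (intermediates to 6 decimals).
||x|| = sqrt((-0.1483)^2 + (-2.7022)^2 + (-7.7364)^2) = 8.196082
Step 2: Project.
Since ||x|| > R, scale = R/||x|| = 5/8.196082 = 0.610048, proj(x) = scale * x
proj(x) = [-0.09047, -1.648472, -4.719575]
Step 3: Dot product.
a^T * proj(x) = 5*(-0.09047) + 0*(-1.648472) - 3*(-4.719575) = 13.7064


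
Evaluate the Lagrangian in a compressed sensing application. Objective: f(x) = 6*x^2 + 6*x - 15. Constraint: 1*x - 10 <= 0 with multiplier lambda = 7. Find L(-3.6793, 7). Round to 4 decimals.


Step 1: Evaluate f(x).
f(-3.6793) = 6*(-3.6793)^2 + 6*(-3.6793) - 15 = 44.1477
Step 2: Evaluate g(x).
g(-3.6793) = 1*-3.6793 - 10 = -13.6793
Step 3: Compute Lagrangian.
L = 44.1477 + 7*-13.6793 = -51.6074


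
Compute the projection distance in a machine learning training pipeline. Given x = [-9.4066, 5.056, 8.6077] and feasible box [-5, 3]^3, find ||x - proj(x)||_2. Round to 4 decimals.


Project each component onto [-5, 3].
clip(-9.4066) = -5.0, clip(5.056) = 3.0, clip(8.6077) = 3.0
Projection = [-5.0, 3.0, 3.0]
Squared diffs: [19.4181, 4.2271, 31.4463]
Distance = sqrt(55.0915) = 7.4224


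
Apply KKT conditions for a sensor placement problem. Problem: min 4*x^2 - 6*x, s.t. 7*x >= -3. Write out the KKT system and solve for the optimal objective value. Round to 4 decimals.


Step 1: Try lambda = 0 (constraint inactive).
Stationarity: 2*4*x - 6 = 0
x* = 6/(2*4) = 0.75
Check constraint: 7*0.75 = 5.25 >= -3 -- satisfied.
Step 2: Compute optimal value.
f(x*) = 4*0.75^2 - 6*0.75 = -2.25


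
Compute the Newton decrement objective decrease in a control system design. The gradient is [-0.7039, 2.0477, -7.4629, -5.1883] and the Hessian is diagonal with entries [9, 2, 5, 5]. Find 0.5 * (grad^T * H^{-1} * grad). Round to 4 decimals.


Step 1: H is diagonal, so H^(-1) * g = [-0.0782, 1.0239, -1.4926, -1.0377].
Step 2: g^T H^(-1) g = sum_i g_i^2 / H_ii
  = (-0.7039)^2/9 + (2.0477)^2/2 + (-7.4629)^2/5 + (-5.1883)^2/5
  = 0.0551 + 2.0965 + 11.139 + 5.3837 = 18.6743
Step 3: Objective decrease = 0.5 * g^T H^(-1) g = 9.3371


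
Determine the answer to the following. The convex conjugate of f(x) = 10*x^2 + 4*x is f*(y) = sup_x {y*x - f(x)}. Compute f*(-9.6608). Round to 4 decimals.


f*(y) = sup_x {y*x - a*x^2 - b*x} = sup_x {(y-b)*x - a*x^2}
FOC: (y - b) - 2a*x = 0 => x* = (y - b)/(2a)
x* = (-9.6608 - 4)/(2*10) = -0.683
f*(-9.6608) = (y-b)^2/(4a) = (-9.6608 - 4)^2/(4*10)
= 186.6175/40 = 4.6654


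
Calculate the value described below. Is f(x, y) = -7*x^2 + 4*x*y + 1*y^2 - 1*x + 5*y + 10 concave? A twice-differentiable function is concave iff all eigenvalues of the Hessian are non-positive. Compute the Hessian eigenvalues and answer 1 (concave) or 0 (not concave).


The Hessian of f(x,y) = -7*x^2 + 4*x*y + 1*y^2 - 1*x + 5*y + 10 is:
H = [[-14, 4], [4, 2]]
Trace = -14 + 2 = -12
Determinant = -14*2 - (4)^2 = -44
Discriminant = (-12)^2 - 4*-44 = 320.0
Eigenvalues: lambda_1 = -14.9443, lambda_2 = 2.9443
The function is not concave.

0


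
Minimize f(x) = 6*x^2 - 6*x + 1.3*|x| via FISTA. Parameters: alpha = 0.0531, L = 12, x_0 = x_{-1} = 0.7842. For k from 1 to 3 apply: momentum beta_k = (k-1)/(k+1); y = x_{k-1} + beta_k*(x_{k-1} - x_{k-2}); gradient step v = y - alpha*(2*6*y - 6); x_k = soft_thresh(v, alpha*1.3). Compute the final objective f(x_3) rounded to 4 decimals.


FISTA on f(x) = 6*x^2 - 6*x + 1.3*|x|
L = 12, alpha = 0.0531
Iteration 1: beta = 0.0, y = 0.7842 + 0.0*(0.7842 - 0.7842) = 0.7842
  grad(y) = 3.4104, v = y - alpha*grad = 0.6031
  prox(v) = soft_thresh(0.6031, 0.069) = 0.5341
Iteration 2: beta = 0.3333, y = 0.5341 + 0.3333*(0.5341 - 0.7842) = 0.4507
  grad(y) = -0.5916, v = y - alpha*grad = 0.4821
  prox(v) = soft_thresh(0.4821, 0.069) = 0.4131
Iteration 3: beta = 0.5, y = 0.4131 + 0.5*(0.4131 - 0.5341) = 0.3526
  grad(y) = -1.7689, v = y - alpha*grad = 0.4465
  prox(v) = soft_thresh(0.4465, 0.069) = 0.3775
f(x_3) = 6*0.3775^2 - 6*0.3775 + 1.3*|0.3775| = -0.9192


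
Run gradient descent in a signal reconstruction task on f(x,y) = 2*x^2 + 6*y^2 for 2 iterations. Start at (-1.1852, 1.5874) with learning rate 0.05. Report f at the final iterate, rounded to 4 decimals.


Gradient descent on f(x,y) = 2*x^2 + 6*y^2.
Starting point: (-1.1852, 1.5874), alpha = 0.05
Step 1: grad_x = 2*2*-1.1852 = -4.7408, grad_y = 2*6*1.5874 = 19.0488
  x_1 = -1.1852 - 0.05*-4.7408 = -0.9482
  y_1 = 1.5874 - 0.05*19.0488 = 0.635
Step 2: grad_x = 2*2*-0.9482 = -3.7926, grad_y = 2*6*0.635 = 7.6195
  x_2 = -0.9482 - 0.05*-3.7926 = -0.7585
  y_2 = 0.635 - 0.05*7.6195 = 0.254
f(-0.7585, 0.254) = 2*(-0.7585)^2 + 6*0.254^2 = 1.5378


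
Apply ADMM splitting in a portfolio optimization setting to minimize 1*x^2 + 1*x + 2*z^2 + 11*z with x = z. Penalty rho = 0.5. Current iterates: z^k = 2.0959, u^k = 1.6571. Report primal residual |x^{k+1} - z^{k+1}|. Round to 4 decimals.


ADMM iteration with rho = 0.5, z^k = 2.0959, u^k = 1.6571
Step 1: x-update.
Minimize 1*x^2 + 1*x + (0.5/2)*(x - 2.0959 + 1.6571)^2
FOC: (2*1 + 0.5)*x = -1 + 0.5*(2.0959 - 1.6571)
x^{k+1} = -0.3122
Step 2: z-update.
Minimize 2*z^2 + 11*z + (0.5/2)*(-0.3122 - z + 1.6571)^2
FOC: (2*2 + 0.5)*z = -11 + 0.5*(-0.3122 + 1.6571)
z^{k+1} = -2.295
Step 3: u-update.
u^{k+1} = 1.6571 - 0.3122 + 2.295 = 3.6399
Step 4: Primal residual = |-0.3122 + 2.295| = 1.9828


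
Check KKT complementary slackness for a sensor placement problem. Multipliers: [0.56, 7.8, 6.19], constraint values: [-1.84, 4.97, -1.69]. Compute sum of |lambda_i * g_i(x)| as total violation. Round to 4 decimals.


KKT complementary slackness check:
lambda_1 * g_1 = 0.56 * -1.84 = -1.0304
lambda_2 * g_2 = 7.8 * 4.97 = 38.766
lambda_3 * g_3 = 6.19 * -1.69 = -10.4611
Total violation = 1.0304 + 38.766 + 10.4611 = 50.2575
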